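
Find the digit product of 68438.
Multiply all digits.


6 × 8 × 4 × 3 × 8 = 4608


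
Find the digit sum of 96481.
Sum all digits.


9 + 6 + 4 + 8 + 1 = 28


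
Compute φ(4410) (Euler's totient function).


4410 = 2 × 3^2 × 5 × 7^2
Prime factors: 2, 3, 5, 7
φ(4410) = 4410 × (1-1/2) × (1-1/3) × (1-1/5) × (1-1/7)
= 4410 × 1/2 × 2/3 × 4/5 × 6/7 = 1008

φ(4410) = 1008


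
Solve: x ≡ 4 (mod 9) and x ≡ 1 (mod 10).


M = 9*10 = 90
M1 = M/9 = 10, M2 = M/10 = 9
M1^(-1) mod 9 = 1, M2^(-1) mod 10 = 9
x = 4*10*1 + 1*9*9 = 121
121 mod 90 = 31
Check: 31 mod 9 = 4 ✓, 31 mod 10 = 1 ✓

x ≡ 31 (mod 90)


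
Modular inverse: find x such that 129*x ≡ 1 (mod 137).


Use the extended Euclidean algorithm on (137, 129); each row r = 137*s + 129*t:
r=137, s=1, t=0
r=129, s=0, t=1
q=1: r=8, s=1, t=-1   [137*(1) + 129*(-1) = 8]
q=16: r=1, s=-16, t=17   [137*(-16) + 129*(17) = 1]
q=8: r=0, s=129, t=-137   [137*(129) + 129*(-137) = 0]
GCD = 1 with t = 17, so 129*(17) ≡ 1 (mod 137)
Inverse = 17 mod 137 = 17
Check: 129 * 17 = 2193 ≡ 1 (mod 137)

129^(-1) ≡ 17 (mod 137)


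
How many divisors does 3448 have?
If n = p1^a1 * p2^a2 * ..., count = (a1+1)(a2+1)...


3448 = 2^3 × 431^1
d(3448) = (3+1) × (1+1) = 8

8 divisors


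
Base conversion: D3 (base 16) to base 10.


D3 (base 16) = 211 (decimal)
211 (decimal) = 211 (base 10)


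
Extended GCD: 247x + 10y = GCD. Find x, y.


Tabular extended Euclidean (each row: r = 247*s + 10*t):
r=247, s=1, t=0
r=10, s=0, t=1
q=24: r=7, s=1, t=-24   [247*(1) + 10*(-24) = 7]
q=1: r=3, s=-1, t=25   [247*(-1) + 10*(25) = 3]
q=2: r=1, s=3, t=-74   [247*(3) + 10*(-74) = 1]
q=3: r=0, s=-10, t=247   [247*(-10) + 10*(247) = 0]
GCD = 1; from the row with r=1: x=3, y=-74
Check: 247*(3) + 10*(-74) = 741 - 740 = 1

GCD = 1, x = 3, y = -74


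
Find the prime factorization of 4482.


4482 / 2 = 2241
2241 / 3 = 747
747 / 3 = 249
249 / 3 = 83
83 / 83 = 1
4482 = 2 × 3^3 × 83


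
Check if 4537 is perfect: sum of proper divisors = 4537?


Proper divisors of 4537: 1, 13, 349
Sum = 1 + 13 + 349 = 363

No, 4537 is not perfect (363 ≠ 4537)


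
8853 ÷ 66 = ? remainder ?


8853 = 66 * 134 + 9
Check: 8844 + 9 = 8853

q = 134, r = 9


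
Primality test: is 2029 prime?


Check divisors up to sqrt(2029) = 45.0444
No divisors found.
2029 is prime.

Yes, 2029 is prime


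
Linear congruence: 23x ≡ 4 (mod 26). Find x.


GCD(23, 26) = 1, unique solution
a^(-1) mod 26 = 17
x = 17 * 4 mod 26 = 16

x ≡ 16 (mod 26)


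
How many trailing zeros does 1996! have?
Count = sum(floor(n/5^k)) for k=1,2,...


floor(1996/5) = 399
floor(1996/25) = 79
floor(1996/125) = 15
floor(1996/625) = 3
Total = 496

496 trailing zeros


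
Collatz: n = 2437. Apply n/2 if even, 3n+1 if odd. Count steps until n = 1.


2437 → 7312 → 3656 → 1828 → 914 → 457 → 1372 → 686 → 343 → 1030 → 515 → 1546 → 773 → 2320 → 1160 → 580 → 290 → 145 → 436 → 218 → 109 → 328 → 164 → 82 → 41 → 124 → 62 → 31 → 94 → 47 → 142 → 71 → 214 → 107 → 322 → 161 → 484 → 242 → 121 → 364 → 182 → 91 → 274 → 137 → 412 → 206 → 103 → 310 → 155 → 466 → 233 → 700 → 350 → 175 → 526 → 263 → 790 → 395 → 1186 → 593 → 1780 → 890 → 445 → 1336 → 668 → 334 → 167 → 502 → 251 → 754 → 377 → 1132 → 566 → 283 → 850 → 425 → 1276 → 638 → 319 → 958 → 479 → 1438 → 719 → 2158 → 1079 → 3238 → 1619 → 4858 → 2429 → 7288 → 3644 → 1822 → 911 → 2734 → 1367 → 4102 → 2051 → 6154 → 3077 → 9232 → 4616 → 2308 → 1154 → 577 → 1732 → 866 → 433 → 1300 → 650 → 325 → 976 → 488 → 244 → 122 → 61 → 184 → 92 → 46 → 23 → 70 → 35 → 106 → 53 → 160 → 80 → 40 → 20 → 10 → 5 → 16 → 8 → 4 → 2 → 1
Total steps = 133

133 steps


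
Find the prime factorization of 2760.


2760 / 2 = 1380
1380 / 2 = 690
690 / 2 = 345
345 / 3 = 115
115 / 5 = 23
23 / 23 = 1
2760 = 2^3 × 3 × 5 × 23


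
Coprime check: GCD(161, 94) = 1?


Euclidean algorithm:
161 = 1 * 94 + 67
94 = 1 * 67 + 27
67 = 2 * 27 + 13
27 = 2 * 13 + 1
13 = 13 * 1 + 0
GCD(161, 94) = 1

Yes, coprime (GCD = 1)


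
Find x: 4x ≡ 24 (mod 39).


GCD(4, 39) = 1, unique solution
a^(-1) mod 39 = 10
x = 10 * 24 mod 39 = 6

x ≡ 6 (mod 39)


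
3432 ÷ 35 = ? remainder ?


3432 = 35 * 98 + 2
Check: 3430 + 2 = 3432

q = 98, r = 2


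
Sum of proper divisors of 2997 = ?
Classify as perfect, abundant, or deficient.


Proper divisors: 1, 3, 9, 27, 37, 81, 111, 333, 999
Sum = 1 + 3 + 9 + 27 + 37 + 81 + 111 + 333 + 999 = 1601
1601 < 2997 → deficient

s(2997) = 1601 (deficient)


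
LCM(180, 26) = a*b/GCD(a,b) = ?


GCD(180, 26) = 2
LCM = 180*26/2 = 4680/2 = 2340

LCM = 2340


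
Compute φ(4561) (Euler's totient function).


4561 = 4561
Prime factors: 4561
φ(4561) = 4561 × (1-1/4561)
= 4561 × 4560/4561 = 4560

φ(4561) = 4560


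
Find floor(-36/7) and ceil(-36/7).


-36/7 = -5.1429
floor = -6
ceil = -5

floor = -6, ceil = -5


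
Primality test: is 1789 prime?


Check divisors up to sqrt(1789) = 42.2966
No divisors found.
1789 is prime.

Yes, 1789 is prime


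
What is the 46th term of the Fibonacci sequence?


Sequence: 1, 1, 2, 3, 5, 8, 13, 21, 34, 55, 89, 144, 233, 377, 610, 987, 1597, 2584, 4181, 6765, 10946, 17711, 28657, 46368, 75025, 121393, 196418, 317811, 514229, 832040, 1346269, 2178309, 3524578, 5702887, 9227465, 14930352, 24157817, 39088169, 63245986, 102334155, 165580141, 267914296, 433494437, 701408733, 1134903170, 1836311903
F(46) = 1836311903


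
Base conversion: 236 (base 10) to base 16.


236 (base 10) = 236 (decimal)
236 (decimal) = EC (base 16)


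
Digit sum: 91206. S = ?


9 + 1 + 2 + 0 + 6 = 18


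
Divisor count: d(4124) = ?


4124 = 2^2 × 1031^1
d(4124) = (2+1) × (1+1) = 6

6 divisors


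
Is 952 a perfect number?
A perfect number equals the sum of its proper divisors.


Proper divisors of 952: 1, 2, 4, 7, 8, 14, 17, 28, 34, 56, 68, 119, 136, 238, 476
Sum = 1 + 2 + 4 + 7 + 8 + 14 + 17 + 28 + 34 + 56 + 68 + 119 + 136 + 238 + 476 = 1208

No, 952 is not perfect (1208 ≠ 952)


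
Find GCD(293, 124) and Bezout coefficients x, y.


Tabular extended Euclidean (each row: r = 293*s + 124*t):
r=293, s=1, t=0
r=124, s=0, t=1
q=2: r=45, s=1, t=-2   [293*(1) + 124*(-2) = 45]
q=2: r=34, s=-2, t=5   [293*(-2) + 124*(5) = 34]
q=1: r=11, s=3, t=-7   [293*(3) + 124*(-7) = 11]
q=3: r=1, s=-11, t=26   [293*(-11) + 124*(26) = 1]
q=11: r=0, s=124, t=-293   [293*(124) + 124*(-293) = 0]
GCD = 1; from the row with r=1: x=-11, y=26
Check: 293*(-11) + 124*(26) = -3223 + 3224 = 1

GCD = 1, x = -11, y = 26


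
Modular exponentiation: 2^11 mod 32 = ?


2^1 mod 32 = 2
2^2 mod 32 = 4
2^3 mod 32 = 8
2^4 mod 32 = 16
2^5 mod 32 = 0
2^6 mod 32 = 0
2^7 mod 32 = 0
2^8 mod 32 = 0
2^9 mod 32 = 0
2^10 mod 32 = 0
2^11 mod 32 = 0


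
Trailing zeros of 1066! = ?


floor(1066/5) = 213
floor(1066/25) = 42
floor(1066/125) = 8
floor(1066/625) = 1
Total = 264

264 trailing zeros


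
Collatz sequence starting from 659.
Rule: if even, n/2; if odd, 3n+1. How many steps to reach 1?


659 → 1978 → 989 → 2968 → 1484 → 742 → 371 → 1114 → 557 → 1672 → 836 → 418 → 209 → 628 → 314 → 157 → 472 → 236 → 118 → 59 → 178 → 89 → 268 → 134 → 67 → 202 → 101 → 304 → 152 → 76 → 38 → 19 → 58 → 29 → 88 → 44 → 22 → 11 → 34 → 17 → 52 → 26 → 13 → 40 → 20 → 10 → 5 → 16 → 8 → 4 → 2 → 1
Total steps = 51

51 steps


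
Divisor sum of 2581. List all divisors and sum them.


Divisors of 2581: 1, 29, 89, 2581
Sum = 1 + 29 + 89 + 2581 = 2700

σ(2581) = 2700


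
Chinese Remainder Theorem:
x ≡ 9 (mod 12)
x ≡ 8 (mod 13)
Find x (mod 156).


M = 12*13 = 156
M1 = M/12 = 13, M2 = M/13 = 12
M1^(-1) mod 12 = 1, M2^(-1) mod 13 = 12
x = 9*13*1 + 8*12*12 = 1269
1269 mod 156 = 21
Check: 21 mod 12 = 9 ✓, 21 mod 13 = 8 ✓

x ≡ 21 (mod 156)


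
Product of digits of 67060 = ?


6 × 7 × 0 × 6 × 0 = 0


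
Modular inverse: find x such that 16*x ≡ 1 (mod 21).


Use the extended Euclidean algorithm on (21, 16); each row r = 21*s + 16*t:
r=21, s=1, t=0
r=16, s=0, t=1
q=1: r=5, s=1, t=-1   [21*(1) + 16*(-1) = 5]
q=3: r=1, s=-3, t=4   [21*(-3) + 16*(4) = 1]
q=5: r=0, s=16, t=-21   [21*(16) + 16*(-21) = 0]
GCD = 1 with t = 4, so 16*(4) ≡ 1 (mod 21)
Inverse = 4 mod 21 = 4
Check: 16 * 4 = 64 ≡ 1 (mod 21)

16^(-1) ≡ 4 (mod 21)


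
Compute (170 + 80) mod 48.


170 + 80 = 250
250 mod 48 = 10


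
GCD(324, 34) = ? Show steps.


324 = 9 * 34 + 18
34 = 1 * 18 + 16
18 = 1 * 16 + 2
16 = 8 * 2 + 0
GCD = 2


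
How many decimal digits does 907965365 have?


907965365 has 9 digits in base 10
floor(log10(907965365)) + 1 = floor(8.9581) + 1 = 9

9 digits (base 10)


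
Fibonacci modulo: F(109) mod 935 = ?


F(k) mod 935 for k=1..109:
1, 1, 2, 3, 5, 8, 13, 21, 34, 55, 89, 144, 233, 377, 610, 52, 662, 714, 441, 220, 661, 881, 607, 553, 225, 778, 68, 846, 914, 825, 804, 694, 563, 322, 885, 272, 222, 494, 716, 275, 56, 331, 387, 718, 170, 888, 123, 76, 199, 275, 474, 749, 288, 102, 390, 492, 882, 439, 386, 825, 276, 166, 442, 608, 115, 723, 838, 626, 529, 220, 749, 34, 783, 817, 665, 547, 277, 824, 166, 55, 221, 276, 497, 773, 335, 173, 508, 681, 254, 0, 254, 254, 508, 762, 335, 162, 497, 659, 221, 880, 166, 111, 277, 388, 665, 118, 783, 901, 749
F(109) mod 935 = 749


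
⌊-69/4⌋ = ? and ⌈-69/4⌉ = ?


-69/4 = -17.2500
floor = -18
ceil = -17

floor = -18, ceil = -17


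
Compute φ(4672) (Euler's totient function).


4672 = 2^6 × 73
Prime factors: 2, 73
φ(4672) = 4672 × (1-1/2) × (1-1/73)
= 4672 × 1/2 × 72/73 = 2304

φ(4672) = 2304


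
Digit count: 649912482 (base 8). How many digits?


649912482 in base 8 = 4657160242
Number of digits = 10

10 digits (base 8)


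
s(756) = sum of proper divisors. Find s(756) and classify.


Proper divisors: 1, 2, 3, 4, 6, 7, 9, 12, 14, 18, 21, 27, 28, 36, 42, 54, 63, 84, 108, 126, 189, 252, 378
Sum = 1 + 2 + 3 + 4 + 6 + 7 + 9 + 12 + 14 + 18 + 21 + 27 + 28 + 36 + 42 + 54 + 63 + 84 + 108 + 126 + 189 + 252 + 378 = 1484
1484 > 756 → abundant

s(756) = 1484 (abundant)


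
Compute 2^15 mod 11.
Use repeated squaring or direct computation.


2^1 mod 11 = 2
2^2 mod 11 = 4
2^3 mod 11 = 8
2^4 mod 11 = 5
2^5 mod 11 = 10
2^6 mod 11 = 9
2^7 mod 11 = 7
2^8 mod 11 = 3
2^9 mod 11 = 6
2^10 mod 11 = 1
2^11 mod 11 = 2
2^12 mod 11 = 4
2^13 mod 11 = 8
2^14 mod 11 = 5
2^15 mod 11 = 10


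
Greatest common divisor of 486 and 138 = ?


486 = 3 * 138 + 72
138 = 1 * 72 + 66
72 = 1 * 66 + 6
66 = 11 * 6 + 0
GCD = 6


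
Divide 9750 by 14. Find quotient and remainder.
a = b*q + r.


9750 = 14 * 696 + 6
Check: 9744 + 6 = 9750

q = 696, r = 6


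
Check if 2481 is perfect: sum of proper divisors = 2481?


Proper divisors of 2481: 1, 3, 827
Sum = 1 + 3 + 827 = 831

No, 2481 is not perfect (831 ≠ 2481)


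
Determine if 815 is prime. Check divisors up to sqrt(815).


815 / 5 = 163 (exact division)
815 is NOT prime.

No, 815 is not prime


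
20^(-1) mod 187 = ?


Use the extended Euclidean algorithm on (187, 20); each row r = 187*s + 20*t:
r=187, s=1, t=0
r=20, s=0, t=1
q=9: r=7, s=1, t=-9   [187*(1) + 20*(-9) = 7]
q=2: r=6, s=-2, t=19   [187*(-2) + 20*(19) = 6]
q=1: r=1, s=3, t=-28   [187*(3) + 20*(-28) = 1]
q=6: r=0, s=-20, t=187   [187*(-20) + 20*(187) = 0]
GCD = 1 with t = -28, so 20*(-28) ≡ 1 (mod 187)
Inverse = -28 mod 187 = 159
Check: 20 * 159 = 3180 ≡ 1 (mod 187)

20^(-1) ≡ 159 (mod 187)


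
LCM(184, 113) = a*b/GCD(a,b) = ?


GCD(184, 113) = 1
LCM = 184*113/1 = 20792/1 = 20792

LCM = 20792


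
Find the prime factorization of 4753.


4753 / 7 = 679
679 / 7 = 97
97 / 97 = 1
4753 = 7^2 × 97


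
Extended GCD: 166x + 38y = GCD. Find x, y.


Tabular extended Euclidean (each row: r = 166*s + 38*t):
r=166, s=1, t=0
r=38, s=0, t=1
q=4: r=14, s=1, t=-4   [166*(1) + 38*(-4) = 14]
q=2: r=10, s=-2, t=9   [166*(-2) + 38*(9) = 10]
q=1: r=4, s=3, t=-13   [166*(3) + 38*(-13) = 4]
q=2: r=2, s=-8, t=35   [166*(-8) + 38*(35) = 2]
q=2: r=0, s=19, t=-83   [166*(19) + 38*(-83) = 0]
GCD = 2; from the row with r=2: x=-8, y=35
Check: 166*(-8) + 38*(35) = -1328 + 1330 = 2

GCD = 2, x = -8, y = 35


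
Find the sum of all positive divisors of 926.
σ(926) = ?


Divisors of 926: 1, 2, 463, 926
Sum = 1 + 2 + 463 + 926 = 1392

σ(926) = 1392


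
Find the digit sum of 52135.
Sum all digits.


5 + 2 + 1 + 3 + 5 = 16


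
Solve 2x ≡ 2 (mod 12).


GCD(2, 12) = 2 divides 2
Divide: 1x ≡ 1 (mod 6)
x ≡ 1 (mod 6)


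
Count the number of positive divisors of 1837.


1837 = 11^1 × 167^1
d(1837) = (1+1) × (1+1) = 4

4 divisors


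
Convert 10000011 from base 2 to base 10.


10000011 (base 2) = 131 (decimal)
131 (decimal) = 131 (base 10)


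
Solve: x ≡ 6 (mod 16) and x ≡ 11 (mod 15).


M = 16*15 = 240
M1 = M/16 = 15, M2 = M/15 = 16
M1^(-1) mod 16 = 15, M2^(-1) mod 15 = 1
x = 6*15*15 + 11*16*1 = 1526
1526 mod 240 = 86
Check: 86 mod 16 = 6 ✓, 86 mod 15 = 11 ✓

x ≡ 86 (mod 240)


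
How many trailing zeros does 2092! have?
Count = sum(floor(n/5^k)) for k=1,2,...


floor(2092/5) = 418
floor(2092/25) = 83
floor(2092/125) = 16
floor(2092/625) = 3
Total = 520

520 trailing zeros


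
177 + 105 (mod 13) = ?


177 + 105 = 282
282 mod 13 = 9


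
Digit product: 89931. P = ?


8 × 9 × 9 × 3 × 1 = 1944


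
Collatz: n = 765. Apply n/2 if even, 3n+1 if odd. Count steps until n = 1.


765 → 2296 → 1148 → 574 → 287 → 862 → 431 → 1294 → 647 → 1942 → 971 → 2914 → 1457 → 4372 → 2186 → 1093 → 3280 → 1640 → 820 → 410 → 205 → 616 → 308 → 154 → 77 → 232 → 116 → 58 → 29 → 88 → 44 → 22 → 11 → 34 → 17 → 52 → 26 → 13 → 40 → 20 → 10 → 5 → 16 → 8 → 4 → 2 → 1
Total steps = 46

46 steps


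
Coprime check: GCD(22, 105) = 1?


Euclidean algorithm:
105 = 4 * 22 + 17
22 = 1 * 17 + 5
17 = 3 * 5 + 2
5 = 2 * 2 + 1
2 = 2 * 1 + 0
GCD(22, 105) = 1

Yes, coprime (GCD = 1)


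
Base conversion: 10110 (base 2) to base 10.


10110 (base 2) = 22 (decimal)
22 (decimal) = 22 (base 10)


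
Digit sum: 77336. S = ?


7 + 7 + 3 + 3 + 6 = 26


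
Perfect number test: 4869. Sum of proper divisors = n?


Proper divisors of 4869: 1, 3, 9, 541, 1623
Sum = 1 + 3 + 9 + 541 + 1623 = 2177

No, 4869 is not perfect (2177 ≠ 4869)


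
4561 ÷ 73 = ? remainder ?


4561 = 73 * 62 + 35
Check: 4526 + 35 = 4561

q = 62, r = 35


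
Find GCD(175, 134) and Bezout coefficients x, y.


Tabular extended Euclidean (each row: r = 175*s + 134*t):
r=175, s=1, t=0
r=134, s=0, t=1
q=1: r=41, s=1, t=-1   [175*(1) + 134*(-1) = 41]
q=3: r=11, s=-3, t=4   [175*(-3) + 134*(4) = 11]
q=3: r=8, s=10, t=-13   [175*(10) + 134*(-13) = 8]
q=1: r=3, s=-13, t=17   [175*(-13) + 134*(17) = 3]
q=2: r=2, s=36, t=-47   [175*(36) + 134*(-47) = 2]
q=1: r=1, s=-49, t=64   [175*(-49) + 134*(64) = 1]
q=2: r=0, s=134, t=-175   [175*(134) + 134*(-175) = 0]
GCD = 1; from the row with r=1: x=-49, y=64
Check: 175*(-49) + 134*(64) = -8575 + 8576 = 1

GCD = 1, x = -49, y = 64


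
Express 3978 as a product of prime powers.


3978 / 2 = 1989
1989 / 3 = 663
663 / 3 = 221
221 / 13 = 17
17 / 17 = 1
3978 = 2 × 3^2 × 13 × 17


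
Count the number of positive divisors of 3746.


3746 = 2^1 × 1873^1
d(3746) = (1+1) × (1+1) = 4

4 divisors


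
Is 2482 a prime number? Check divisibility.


2482 / 2 = 1241 (exact division)
2482 is NOT prime.

No, 2482 is not prime


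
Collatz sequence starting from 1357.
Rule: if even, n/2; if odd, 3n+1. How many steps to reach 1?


1357 → 4072 → 2036 → 1018 → 509 → 1528 → 764 → 382 → 191 → 574 → 287 → 862 → 431 → 1294 → 647 → 1942 → 971 → 2914 → 1457 → 4372 → 2186 → 1093 → 3280 → 1640 → 820 → 410 → 205 → 616 → 308 → 154 → 77 → 232 → 116 → 58 → 29 → 88 → 44 → 22 → 11 → 34 → 17 → 52 → 26 → 13 → 40 → 20 → 10 → 5 → 16 → 8 → 4 → 2 → 1
Total steps = 52

52 steps


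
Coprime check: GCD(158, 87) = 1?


Euclidean algorithm:
158 = 1 * 87 + 71
87 = 1 * 71 + 16
71 = 4 * 16 + 7
16 = 2 * 7 + 2
7 = 3 * 2 + 1
2 = 2 * 1 + 0
GCD(158, 87) = 1

Yes, coprime (GCD = 1)


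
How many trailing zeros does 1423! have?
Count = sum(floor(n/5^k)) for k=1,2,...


floor(1423/5) = 284
floor(1423/25) = 56
floor(1423/125) = 11
floor(1423/625) = 2
Total = 353

353 trailing zeros


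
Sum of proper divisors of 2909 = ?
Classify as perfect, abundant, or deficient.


Proper divisors: 1
Sum = 1 = 1
1 < 2909 → deficient

s(2909) = 1 (deficient)


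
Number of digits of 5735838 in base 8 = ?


5735838 in base 8 = 25702636
Number of digits = 8

8 digits (base 8)


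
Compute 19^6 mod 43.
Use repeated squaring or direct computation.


19^1 mod 43 = 19
19^2 mod 43 = 17
19^3 mod 43 = 22
19^4 mod 43 = 31
19^5 mod 43 = 30
19^6 mod 43 = 11


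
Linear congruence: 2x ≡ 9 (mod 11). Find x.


GCD(2, 11) = 1, unique solution
a^(-1) mod 11 = 6
x = 6 * 9 mod 11 = 10

x ≡ 10 (mod 11)


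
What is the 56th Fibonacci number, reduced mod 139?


F(k) mod 139 for k=1..56:
1, 1, 2, 3, 5, 8, 13, 21, 34, 55, 89, 5, 94, 99, 54, 14, 68, 82, 11, 93, 104, 58, 23, 81, 104, 46, 11, 57, 68, 125, 54, 40, 94, 134, 89, 84, 34, 118, 13, 131, 5, 136, 2, 138, 1, 0, 1, 1, 2, 3, 5, 8, 13, 21, 34, 55
F(56) mod 139 = 55


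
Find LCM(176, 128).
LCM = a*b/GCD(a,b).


GCD(176, 128) = 16
LCM = 176*128/16 = 22528/16 = 1408

LCM = 1408


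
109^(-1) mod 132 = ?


Use the extended Euclidean algorithm on (132, 109); each row r = 132*s + 109*t:
r=132, s=1, t=0
r=109, s=0, t=1
q=1: r=23, s=1, t=-1   [132*(1) + 109*(-1) = 23]
q=4: r=17, s=-4, t=5   [132*(-4) + 109*(5) = 17]
q=1: r=6, s=5, t=-6   [132*(5) + 109*(-6) = 6]
q=2: r=5, s=-14, t=17   [132*(-14) + 109*(17) = 5]
q=1: r=1, s=19, t=-23   [132*(19) + 109*(-23) = 1]
q=5: r=0, s=-109, t=132   [132*(-109) + 109*(132) = 0]
GCD = 1 with t = -23, so 109*(-23) ≡ 1 (mod 132)
Inverse = -23 mod 132 = 109
Check: 109 * 109 = 11881 ≡ 1 (mod 132)

109^(-1) ≡ 109 (mod 132)


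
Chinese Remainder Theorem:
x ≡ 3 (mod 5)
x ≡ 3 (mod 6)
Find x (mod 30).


M = 5*6 = 30
M1 = M/5 = 6, M2 = M/6 = 5
M1^(-1) mod 5 = 1, M2^(-1) mod 6 = 5
x = 3*6*1 + 3*5*5 = 93
93 mod 30 = 3
Check: 3 mod 5 = 3 ✓, 3 mod 6 = 3 ✓

x ≡ 3 (mod 30)


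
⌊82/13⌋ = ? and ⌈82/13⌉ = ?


82/13 = 6.3077
floor = 6
ceil = 7

floor = 6, ceil = 7


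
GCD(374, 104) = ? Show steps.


374 = 3 * 104 + 62
104 = 1 * 62 + 42
62 = 1 * 42 + 20
42 = 2 * 20 + 2
20 = 10 * 2 + 0
GCD = 2


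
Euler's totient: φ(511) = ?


511 = 7 × 73
Prime factors: 7, 73
φ(511) = 511 × (1-1/7) × (1-1/73)
= 511 × 6/7 × 72/73 = 432

φ(511) = 432


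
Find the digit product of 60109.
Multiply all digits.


6 × 0 × 1 × 0 × 9 = 0


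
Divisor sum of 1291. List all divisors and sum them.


Divisors of 1291: 1, 1291
Sum = 1 + 1291 = 1292

σ(1291) = 1292


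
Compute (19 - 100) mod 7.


19 - 100 = -81
-81 mod 7 = 3


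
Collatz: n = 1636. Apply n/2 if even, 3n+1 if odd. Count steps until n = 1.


1636 → 818 → 409 → 1228 → 614 → 307 → 922 → 461 → 1384 → 692 → 346 → 173 → 520 → 260 → 130 → 65 → 196 → 98 → 49 → 148 → 74 → 37 → 112 → 56 → 28 → 14 → 7 → 22 → 11 → 34 → 17 → 52 → 26 → 13 → 40 → 20 → 10 → 5 → 16 → 8 → 4 → 2 → 1
Total steps = 42

42 steps


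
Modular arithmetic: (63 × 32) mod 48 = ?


63 × 32 = 2016
2016 mod 48 = 0


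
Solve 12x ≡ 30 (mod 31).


GCD(12, 31) = 1, unique solution
a^(-1) mod 31 = 13
x = 13 * 30 mod 31 = 18

x ≡ 18 (mod 31)


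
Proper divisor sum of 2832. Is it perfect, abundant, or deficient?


Proper divisors: 1, 2, 3, 4, 6, 8, 12, 16, 24, 48, 59, 118, 177, 236, 354, 472, 708, 944, 1416
Sum = 1 + 2 + 3 + 4 + 6 + 8 + 12 + 16 + 24 + 48 + 59 + 118 + 177 + 236 + 354 + 472 + 708 + 944 + 1416 = 4608
4608 > 2832 → abundant

s(2832) = 4608 (abundant)


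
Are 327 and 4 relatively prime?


Euclidean algorithm:
327 = 81 * 4 + 3
4 = 1 * 3 + 1
3 = 3 * 1 + 0
GCD(327, 4) = 1

Yes, coprime (GCD = 1)


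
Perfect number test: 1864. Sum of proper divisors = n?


Proper divisors of 1864: 1, 2, 4, 8, 233, 466, 932
Sum = 1 + 2 + 4 + 8 + 233 + 466 + 932 = 1646

No, 1864 is not perfect (1646 ≠ 1864)


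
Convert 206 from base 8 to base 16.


206 (base 8) = 134 (decimal)
134 (decimal) = 86 (base 16)


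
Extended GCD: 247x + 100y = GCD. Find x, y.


Tabular extended Euclidean (each row: r = 247*s + 100*t):
r=247, s=1, t=0
r=100, s=0, t=1
q=2: r=47, s=1, t=-2   [247*(1) + 100*(-2) = 47]
q=2: r=6, s=-2, t=5   [247*(-2) + 100*(5) = 6]
q=7: r=5, s=15, t=-37   [247*(15) + 100*(-37) = 5]
q=1: r=1, s=-17, t=42   [247*(-17) + 100*(42) = 1]
q=5: r=0, s=100, t=-247   [247*(100) + 100*(-247) = 0]
GCD = 1; from the row with r=1: x=-17, y=42
Check: 247*(-17) + 100*(42) = -4199 + 4200 = 1

GCD = 1, x = -17, y = 42


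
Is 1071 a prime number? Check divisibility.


1071 / 3 = 357 (exact division)
1071 is NOT prime.

No, 1071 is not prime


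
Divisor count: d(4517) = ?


4517 = 4517^1
d(4517) = (1+1) = 2

2 divisors


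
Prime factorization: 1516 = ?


1516 / 2 = 758
758 / 2 = 379
379 / 379 = 1
1516 = 2^2 × 379


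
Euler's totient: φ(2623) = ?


2623 = 43 × 61
Prime factors: 43, 61
φ(2623) = 2623 × (1-1/43) × (1-1/61)
= 2623 × 42/43 × 60/61 = 2520

φ(2623) = 2520


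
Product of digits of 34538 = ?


3 × 4 × 5 × 3 × 8 = 1440


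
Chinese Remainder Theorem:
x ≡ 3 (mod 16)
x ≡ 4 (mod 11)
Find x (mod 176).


M = 16*11 = 176
M1 = M/16 = 11, M2 = M/11 = 16
M1^(-1) mod 16 = 3, M2^(-1) mod 11 = 9
x = 3*11*3 + 4*16*9 = 675
675 mod 176 = 147
Check: 147 mod 16 = 3 ✓, 147 mod 11 = 4 ✓

x ≡ 147 (mod 176)


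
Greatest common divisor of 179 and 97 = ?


179 = 1 * 97 + 82
97 = 1 * 82 + 15
82 = 5 * 15 + 7
15 = 2 * 7 + 1
7 = 7 * 1 + 0
GCD = 1


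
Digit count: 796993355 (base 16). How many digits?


796993355 in base 16 = 2F81274B
Number of digits = 8

8 digits (base 16)


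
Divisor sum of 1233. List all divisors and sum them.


Divisors of 1233: 1, 3, 9, 137, 411, 1233
Sum = 1 + 3 + 9 + 137 + 411 + 1233 = 1794

σ(1233) = 1794


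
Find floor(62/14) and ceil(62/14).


62/14 = 4.4286
floor = 4
ceil = 5

floor = 4, ceil = 5


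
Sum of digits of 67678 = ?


6 + 7 + 6 + 7 + 8 = 34


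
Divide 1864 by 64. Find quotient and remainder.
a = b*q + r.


1864 = 64 * 29 + 8
Check: 1856 + 8 = 1864

q = 29, r = 8


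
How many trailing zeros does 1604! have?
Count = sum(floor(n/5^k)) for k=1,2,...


floor(1604/5) = 320
floor(1604/25) = 64
floor(1604/125) = 12
floor(1604/625) = 2
Total = 398

398 trailing zeros


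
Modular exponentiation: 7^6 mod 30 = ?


7^1 mod 30 = 7
7^2 mod 30 = 19
7^3 mod 30 = 13
7^4 mod 30 = 1
7^5 mod 30 = 7
7^6 mod 30 = 19


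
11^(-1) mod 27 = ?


Use the extended Euclidean algorithm on (27, 11); each row r = 27*s + 11*t:
r=27, s=1, t=0
r=11, s=0, t=1
q=2: r=5, s=1, t=-2   [27*(1) + 11*(-2) = 5]
q=2: r=1, s=-2, t=5   [27*(-2) + 11*(5) = 1]
q=5: r=0, s=11, t=-27   [27*(11) + 11*(-27) = 0]
GCD = 1 with t = 5, so 11*(5) ≡ 1 (mod 27)
Inverse = 5 mod 27 = 5
Check: 11 * 5 = 55 ≡ 1 (mod 27)

11^(-1) ≡ 5 (mod 27)


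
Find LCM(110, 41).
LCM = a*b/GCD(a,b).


GCD(110, 41) = 1
LCM = 110*41/1 = 4510/1 = 4510

LCM = 4510


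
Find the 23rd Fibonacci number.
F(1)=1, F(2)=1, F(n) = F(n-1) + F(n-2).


Sequence: 1, 1, 2, 3, 5, 8, 13, 21, 34, 55, 89, 144, 233, 377, 610, 987, 1597, 2584, 4181, 6765, 10946, 17711, 28657
F(23) = 28657


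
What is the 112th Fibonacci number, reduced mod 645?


F(k) mod 645 for k=1..112:
1, 1, 2, 3, 5, 8, 13, 21, 34, 55, 89, 144, 233, 377, 610, 342, 307, 4, 311, 315, 626, 296, 277, 573, 205, 133, 338, 471, 164, 635, 154, 144, 298, 442, 95, 537, 632, 524, 511, 390, 256, 1, 257, 258, 515, 128, 643, 126, 124, 250, 374, 624, 353, 332, 40, 372, 412, 139, 551, 45, 596, 641, 592, 588, 535, 478, 368, 201, 569, 125, 49, 174, 223, 397, 620, 372, 347, 74, 421, 495, 271, 121, 392, 513, 260, 128, 388, 516, 259, 130, 389, 519, 263, 137, 400, 537, 292, 184, 476, 15, 491, 506, 352, 213, 565, 133, 53, 186, 239, 425, 19, 444
F(112) mod 645 = 444


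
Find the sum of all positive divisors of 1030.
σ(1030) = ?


Divisors of 1030: 1, 2, 5, 10, 103, 206, 515, 1030
Sum = 1 + 2 + 5 + 10 + 103 + 206 + 515 + 1030 = 1872

σ(1030) = 1872


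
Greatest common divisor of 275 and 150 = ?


275 = 1 * 150 + 125
150 = 1 * 125 + 25
125 = 5 * 25 + 0
GCD = 25


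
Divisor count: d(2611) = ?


2611 = 7^1 × 373^1
d(2611) = (1+1) × (1+1) = 4

4 divisors


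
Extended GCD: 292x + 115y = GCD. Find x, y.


Tabular extended Euclidean (each row: r = 292*s + 115*t):
r=292, s=1, t=0
r=115, s=0, t=1
q=2: r=62, s=1, t=-2   [292*(1) + 115*(-2) = 62]
q=1: r=53, s=-1, t=3   [292*(-1) + 115*(3) = 53]
q=1: r=9, s=2, t=-5   [292*(2) + 115*(-5) = 9]
q=5: r=8, s=-11, t=28   [292*(-11) + 115*(28) = 8]
q=1: r=1, s=13, t=-33   [292*(13) + 115*(-33) = 1]
q=8: r=0, s=-115, t=292   [292*(-115) + 115*(292) = 0]
GCD = 1; from the row with r=1: x=13, y=-33
Check: 292*(13) + 115*(-33) = 3796 - 3795 = 1

GCD = 1, x = 13, y = -33


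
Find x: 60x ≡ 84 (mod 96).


GCD(60, 96) = 12 divides 84
Divide: 5x ≡ 7 (mod 8)
x ≡ 3 (mod 8)


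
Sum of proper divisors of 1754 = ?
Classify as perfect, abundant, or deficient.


Proper divisors: 1, 2, 877
Sum = 1 + 2 + 877 = 880
880 < 1754 → deficient

s(1754) = 880 (deficient)


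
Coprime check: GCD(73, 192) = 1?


Euclidean algorithm:
192 = 2 * 73 + 46
73 = 1 * 46 + 27
46 = 1 * 27 + 19
27 = 1 * 19 + 8
19 = 2 * 8 + 3
8 = 2 * 3 + 2
3 = 1 * 2 + 1
2 = 2 * 1 + 0
GCD(73, 192) = 1

Yes, coprime (GCD = 1)


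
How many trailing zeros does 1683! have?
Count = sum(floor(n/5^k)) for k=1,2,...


floor(1683/5) = 336
floor(1683/25) = 67
floor(1683/125) = 13
floor(1683/625) = 2
Total = 418

418 trailing zeros


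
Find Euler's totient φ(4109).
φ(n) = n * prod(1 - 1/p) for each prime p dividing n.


4109 = 7 × 587
Prime factors: 7, 587
φ(4109) = 4109 × (1-1/7) × (1-1/587)
= 4109 × 6/7 × 586/587 = 3516

φ(4109) = 3516


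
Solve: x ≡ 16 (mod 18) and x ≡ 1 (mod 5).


M = 18*5 = 90
M1 = M/18 = 5, M2 = M/5 = 18
M1^(-1) mod 18 = 11, M2^(-1) mod 5 = 2
x = 16*5*11 + 1*18*2 = 916
916 mod 90 = 16
Check: 16 mod 18 = 16 ✓, 16 mod 5 = 1 ✓

x ≡ 16 (mod 90)


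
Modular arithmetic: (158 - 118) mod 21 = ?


158 - 118 = 40
40 mod 21 = 19


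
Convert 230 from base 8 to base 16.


230 (base 8) = 152 (decimal)
152 (decimal) = 98 (base 16)


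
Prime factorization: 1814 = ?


1814 / 2 = 907
907 / 907 = 1
1814 = 2 × 907


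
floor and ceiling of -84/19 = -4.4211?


-84/19 = -4.4211
floor = -5
ceil = -4

floor = -5, ceil = -4


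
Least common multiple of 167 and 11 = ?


GCD(167, 11) = 1
LCM = 167*11/1 = 1837/1 = 1837

LCM = 1837


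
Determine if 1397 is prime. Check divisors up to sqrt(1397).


1397 / 11 = 127 (exact division)
1397 is NOT prime.

No, 1397 is not prime


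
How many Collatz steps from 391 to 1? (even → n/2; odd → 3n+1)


391 → 1174 → 587 → 1762 → 881 → 2644 → 1322 → 661 → 1984 → 992 → 496 → 248 → 124 → 62 → 31 → 94 → 47 → 142 → 71 → 214 → 107 → 322 → 161 → 484 → 242 → 121 → 364 → 182 → 91 → 274 → 137 → 412 → 206 → 103 → 310 → 155 → 466 → 233 → 700 → 350 → 175 → 526 → 263 → 790 → 395 → 1186 → 593 → 1780 → 890 → 445 → 1336 → 668 → 334 → 167 → 502 → 251 → 754 → 377 → 1132 → 566 → 283 → 850 → 425 → 1276 → 638 → 319 → 958 → 479 → 1438 → 719 → 2158 → 1079 → 3238 → 1619 → 4858 → 2429 → 7288 → 3644 → 1822 → 911 → 2734 → 1367 → 4102 → 2051 → 6154 → 3077 → 9232 → 4616 → 2308 → 1154 → 577 → 1732 → 866 → 433 → 1300 → 650 → 325 → 976 → 488 → 244 → 122 → 61 → 184 → 92 → 46 → 23 → 70 → 35 → 106 → 53 → 160 → 80 → 40 → 20 → 10 → 5 → 16 → 8 → 4 → 2 → 1
Total steps = 120

120 steps


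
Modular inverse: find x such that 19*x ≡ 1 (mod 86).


Use the extended Euclidean algorithm on (86, 19); each row r = 86*s + 19*t:
r=86, s=1, t=0
r=19, s=0, t=1
q=4: r=10, s=1, t=-4   [86*(1) + 19*(-4) = 10]
q=1: r=9, s=-1, t=5   [86*(-1) + 19*(5) = 9]
q=1: r=1, s=2, t=-9   [86*(2) + 19*(-9) = 1]
q=9: r=0, s=-19, t=86   [86*(-19) + 19*(86) = 0]
GCD = 1 with t = -9, so 19*(-9) ≡ 1 (mod 86)
Inverse = -9 mod 86 = 77
Check: 19 * 77 = 1463 ≡ 1 (mod 86)

19^(-1) ≡ 77 (mod 86)


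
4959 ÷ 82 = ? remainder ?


4959 = 82 * 60 + 39
Check: 4920 + 39 = 4959

q = 60, r = 39


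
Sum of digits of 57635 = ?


5 + 7 + 6 + 3 + 5 = 26


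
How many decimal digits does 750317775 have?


750317775 has 9 digits in base 10
floor(log10(750317775)) + 1 = floor(8.8752) + 1 = 9

9 digits (base 10)


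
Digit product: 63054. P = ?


6 × 3 × 0 × 5 × 4 = 0


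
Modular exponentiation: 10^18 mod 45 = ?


10^1 mod 45 = 10
10^2 mod 45 = 10
10^3 mod 45 = 10
10^4 mod 45 = 10
10^5 mod 45 = 10
10^6 mod 45 = 10
10^7 mod 45 = 10
10^8 mod 45 = 10
10^9 mod 45 = 10
10^10 mod 45 = 10
10^11 mod 45 = 10
10^12 mod 45 = 10
10^13 mod 45 = 10
10^14 mod 45 = 10
10^15 mod 45 = 10
10^16 mod 45 = 10
10^17 mod 45 = 10
10^18 mod 45 = 10


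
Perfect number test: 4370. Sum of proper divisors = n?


Proper divisors of 4370: 1, 2, 5, 10, 19, 23, 38, 46, 95, 115, 190, 230, 437, 874, 2185
Sum = 1 + 2 + 5 + 10 + 19 + 23 + 38 + 46 + 95 + 115 + 190 + 230 + 437 + 874 + 2185 = 4270

No, 4370 is not perfect (4270 ≠ 4370)


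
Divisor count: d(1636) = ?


1636 = 2^2 × 409^1
d(1636) = (2+1) × (1+1) = 6

6 divisors


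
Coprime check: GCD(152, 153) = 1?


Euclidean algorithm:
153 = 1 * 152 + 1
152 = 152 * 1 + 0
GCD(152, 153) = 1

Yes, coprime (GCD = 1)


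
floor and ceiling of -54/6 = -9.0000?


-54/6 = -9.0000
floor = -9
ceil = -9

floor = -9, ceil = -9


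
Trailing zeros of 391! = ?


floor(391/5) = 78
floor(391/25) = 15
floor(391/125) = 3
Total = 96

96 trailing zeros


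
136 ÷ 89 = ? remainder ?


136 = 89 * 1 + 47
Check: 89 + 47 = 136

q = 1, r = 47


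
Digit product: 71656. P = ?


7 × 1 × 6 × 5 × 6 = 1260


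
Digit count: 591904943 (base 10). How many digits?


591904943 has 9 digits in base 10
floor(log10(591904943)) + 1 = floor(8.7723) + 1 = 9

9 digits (base 10)


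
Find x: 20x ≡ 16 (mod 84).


GCD(20, 84) = 4 divides 16
Divide: 5x ≡ 4 (mod 21)
x ≡ 5 (mod 21)


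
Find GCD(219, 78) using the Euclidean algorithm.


219 = 2 * 78 + 63
78 = 1 * 63 + 15
63 = 4 * 15 + 3
15 = 5 * 3 + 0
GCD = 3


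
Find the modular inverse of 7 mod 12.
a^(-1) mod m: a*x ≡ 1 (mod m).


Use the extended Euclidean algorithm on (12, 7); each row r = 12*s + 7*t:
r=12, s=1, t=0
r=7, s=0, t=1
q=1: r=5, s=1, t=-1   [12*(1) + 7*(-1) = 5]
q=1: r=2, s=-1, t=2   [12*(-1) + 7*(2) = 2]
q=2: r=1, s=3, t=-5   [12*(3) + 7*(-5) = 1]
q=2: r=0, s=-7, t=12   [12*(-7) + 7*(12) = 0]
GCD = 1 with t = -5, so 7*(-5) ≡ 1 (mod 12)
Inverse = -5 mod 12 = 7
Check: 7 * 7 = 49 ≡ 1 (mod 12)

7^(-1) ≡ 7 (mod 12)


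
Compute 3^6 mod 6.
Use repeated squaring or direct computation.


3^1 mod 6 = 3
3^2 mod 6 = 3
3^3 mod 6 = 3
3^4 mod 6 = 3
3^5 mod 6 = 3
3^6 mod 6 = 3


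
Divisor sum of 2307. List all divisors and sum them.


Divisors of 2307: 1, 3, 769, 2307
Sum = 1 + 3 + 769 + 2307 = 3080

σ(2307) = 3080


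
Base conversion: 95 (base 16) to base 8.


95 (base 16) = 149 (decimal)
149 (decimal) = 225 (base 8)


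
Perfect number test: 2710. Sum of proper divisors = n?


Proper divisors of 2710: 1, 2, 5, 10, 271, 542, 1355
Sum = 1 + 2 + 5 + 10 + 271 + 542 + 1355 = 2186

No, 2710 is not perfect (2186 ≠ 2710)


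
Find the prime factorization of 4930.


4930 / 2 = 2465
2465 / 5 = 493
493 / 17 = 29
29 / 29 = 1
4930 = 2 × 5 × 17 × 29


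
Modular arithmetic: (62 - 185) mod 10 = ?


62 - 185 = -123
-123 mod 10 = 7


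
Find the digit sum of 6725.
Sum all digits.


6 + 7 + 2 + 5 = 20


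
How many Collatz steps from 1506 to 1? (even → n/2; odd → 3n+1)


1506 → 753 → 2260 → 1130 → 565 → 1696 → 848 → 424 → 212 → 106 → 53 → 160 → 80 → 40 → 20 → 10 → 5 → 16 → 8 → 4 → 2 → 1
Total steps = 21

21 steps


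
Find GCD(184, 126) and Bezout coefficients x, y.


Tabular extended Euclidean (each row: r = 184*s + 126*t):
r=184, s=1, t=0
r=126, s=0, t=1
q=1: r=58, s=1, t=-1   [184*(1) + 126*(-1) = 58]
q=2: r=10, s=-2, t=3   [184*(-2) + 126*(3) = 10]
q=5: r=8, s=11, t=-16   [184*(11) + 126*(-16) = 8]
q=1: r=2, s=-13, t=19   [184*(-13) + 126*(19) = 2]
q=4: r=0, s=63, t=-92   [184*(63) + 126*(-92) = 0]
GCD = 2; from the row with r=2: x=-13, y=19
Check: 184*(-13) + 126*(19) = -2392 + 2394 = 2

GCD = 2, x = -13, y = 19


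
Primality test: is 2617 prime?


Check divisors up to sqrt(2617) = 51.1566
No divisors found.
2617 is prime.

Yes, 2617 is prime


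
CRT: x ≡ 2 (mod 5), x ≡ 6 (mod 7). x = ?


M = 5*7 = 35
M1 = M/5 = 7, M2 = M/7 = 5
M1^(-1) mod 5 = 3, M2^(-1) mod 7 = 3
x = 2*7*3 + 6*5*3 = 132
132 mod 35 = 27
Check: 27 mod 5 = 2 ✓, 27 mod 7 = 6 ✓

x ≡ 27 (mod 35)


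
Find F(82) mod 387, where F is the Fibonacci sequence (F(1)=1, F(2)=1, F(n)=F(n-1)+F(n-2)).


F(k) mod 387 for k=1..82:
1, 1, 2, 3, 5, 8, 13, 21, 34, 55, 89, 144, 233, 377, 223, 213, 49, 262, 311, 186, 110, 296, 19, 315, 334, 262, 209, 84, 293, 377, 283, 273, 169, 55, 224, 279, 116, 8, 124, 132, 256, 1, 257, 258, 128, 386, 127, 126, 253, 379, 245, 237, 95, 332, 40, 372, 25, 10, 35, 45, 80, 125, 205, 330, 148, 91, 239, 330, 182, 125, 307, 45, 352, 10, 362, 372, 347, 332, 292, 237, 142, 379
F(82) mod 387 = 379


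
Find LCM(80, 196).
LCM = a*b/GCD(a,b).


GCD(80, 196) = 4
LCM = 80*196/4 = 15680/4 = 3920

LCM = 3920


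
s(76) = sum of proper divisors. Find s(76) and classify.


Proper divisors: 1, 2, 4, 19, 38
Sum = 1 + 2 + 4 + 19 + 38 = 64
64 < 76 → deficient

s(76) = 64 (deficient)


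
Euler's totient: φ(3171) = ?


3171 = 3 × 7 × 151
Prime factors: 3, 7, 151
φ(3171) = 3171 × (1-1/3) × (1-1/7) × (1-1/151)
= 3171 × 2/3 × 6/7 × 150/151 = 1800

φ(3171) = 1800


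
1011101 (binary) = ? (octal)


1011101 (base 2) = 93 (decimal)
93 (decimal) = 135 (base 8)


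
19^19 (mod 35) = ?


19^1 mod 35 = 19
19^2 mod 35 = 11
19^3 mod 35 = 34
19^4 mod 35 = 16
19^5 mod 35 = 24
19^6 mod 35 = 1
19^7 mod 35 = 19
19^8 mod 35 = 11
19^9 mod 35 = 34
19^10 mod 35 = 16
19^11 mod 35 = 24
19^12 mod 35 = 1
19^13 mod 35 = 19
19^14 mod 35 = 11
19^15 mod 35 = 34
19^16 mod 35 = 16
19^17 mod 35 = 24
19^18 mod 35 = 1
19^19 mod 35 = 19


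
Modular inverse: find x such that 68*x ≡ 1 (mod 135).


Use the extended Euclidean algorithm on (135, 68); each row r = 135*s + 68*t:
r=135, s=1, t=0
r=68, s=0, t=1
q=1: r=67, s=1, t=-1   [135*(1) + 68*(-1) = 67]
q=1: r=1, s=-1, t=2   [135*(-1) + 68*(2) = 1]
q=67: r=0, s=68, t=-135   [135*(68) + 68*(-135) = 0]
GCD = 1 with t = 2, so 68*(2) ≡ 1 (mod 135)
Inverse = 2 mod 135 = 2
Check: 68 * 2 = 136 ≡ 1 (mod 135)

68^(-1) ≡ 2 (mod 135)


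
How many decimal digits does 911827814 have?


911827814 has 9 digits in base 10
floor(log10(911827814)) + 1 = floor(8.9599) + 1 = 9

9 digits (base 10)


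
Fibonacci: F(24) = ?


Sequence: 1, 1, 2, 3, 5, 8, 13, 21, 34, 55, 89, 144, 233, 377, 610, 987, 1597, 2584, 4181, 6765, 10946, 17711, 28657, 46368
F(24) = 46368


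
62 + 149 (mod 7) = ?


62 + 149 = 211
211 mod 7 = 1


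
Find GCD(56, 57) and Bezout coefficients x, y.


Tabular extended Euclidean (each row: r = 56*s + 57*t):
r=56, s=1, t=0
r=57, s=0, t=1
q=0: r=56, s=1, t=0   [56*(1) + 57*(0) = 56]
q=1: r=1, s=-1, t=1   [56*(-1) + 57*(1) = 1]
q=56: r=0, s=57, t=-56   [56*(57) + 57*(-56) = 0]
GCD = 1; from the row with r=1: x=-1, y=1
Check: 56*(-1) + 57*(1) = -56 + 57 = 1

GCD = 1, x = -1, y = 1


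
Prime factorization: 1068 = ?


1068 / 2 = 534
534 / 2 = 267
267 / 3 = 89
89 / 89 = 1
1068 = 2^2 × 3 × 89


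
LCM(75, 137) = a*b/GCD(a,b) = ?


GCD(75, 137) = 1
LCM = 75*137/1 = 10275/1 = 10275

LCM = 10275


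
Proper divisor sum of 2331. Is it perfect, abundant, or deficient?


Proper divisors: 1, 3, 7, 9, 21, 37, 63, 111, 259, 333, 777
Sum = 1 + 3 + 7 + 9 + 21 + 37 + 63 + 111 + 259 + 333 + 777 = 1621
1621 < 2331 → deficient

s(2331) = 1621 (deficient)


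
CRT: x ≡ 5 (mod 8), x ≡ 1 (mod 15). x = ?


M = 8*15 = 120
M1 = M/8 = 15, M2 = M/15 = 8
M1^(-1) mod 8 = 7, M2^(-1) mod 15 = 2
x = 5*15*7 + 1*8*2 = 541
541 mod 120 = 61
Check: 61 mod 8 = 5 ✓, 61 mod 15 = 1 ✓

x ≡ 61 (mod 120)


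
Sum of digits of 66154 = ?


6 + 6 + 1 + 5 + 4 = 22


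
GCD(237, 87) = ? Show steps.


237 = 2 * 87 + 63
87 = 1 * 63 + 24
63 = 2 * 24 + 15
24 = 1 * 15 + 9
15 = 1 * 9 + 6
9 = 1 * 6 + 3
6 = 2 * 3 + 0
GCD = 3


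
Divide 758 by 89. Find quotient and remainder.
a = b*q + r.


758 = 89 * 8 + 46
Check: 712 + 46 = 758

q = 8, r = 46


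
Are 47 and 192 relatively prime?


Euclidean algorithm:
192 = 4 * 47 + 4
47 = 11 * 4 + 3
4 = 1 * 3 + 1
3 = 3 * 1 + 0
GCD(47, 192) = 1

Yes, coprime (GCD = 1)


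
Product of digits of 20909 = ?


2 × 0 × 9 × 0 × 9 = 0


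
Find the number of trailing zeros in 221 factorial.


floor(221/5) = 44
floor(221/25) = 8
floor(221/125) = 1
Total = 53

53 trailing zeros


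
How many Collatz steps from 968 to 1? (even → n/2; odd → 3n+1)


968 → 484 → 242 → 121 → 364 → 182 → 91 → 274 → 137 → 412 → 206 → 103 → 310 → 155 → 466 → 233 → 700 → 350 → 175 → 526 → 263 → 790 → 395 → 1186 → 593 → 1780 → 890 → 445 → 1336 → 668 → 334 → 167 → 502 → 251 → 754 → 377 → 1132 → 566 → 283 → 850 → 425 → 1276 → 638 → 319 → 958 → 479 → 1438 → 719 → 2158 → 1079 → 3238 → 1619 → 4858 → 2429 → 7288 → 3644 → 1822 → 911 → 2734 → 1367 → 4102 → 2051 → 6154 → 3077 → 9232 → 4616 → 2308 → 1154 → 577 → 1732 → 866 → 433 → 1300 → 650 → 325 → 976 → 488 → 244 → 122 → 61 → 184 → 92 → 46 → 23 → 70 → 35 → 106 → 53 → 160 → 80 → 40 → 20 → 10 → 5 → 16 → 8 → 4 → 2 → 1
Total steps = 98

98 steps


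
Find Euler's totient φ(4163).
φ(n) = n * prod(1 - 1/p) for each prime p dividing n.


4163 = 23 × 181
Prime factors: 23, 181
φ(4163) = 4163 × (1-1/23) × (1-1/181)
= 4163 × 22/23 × 180/181 = 3960

φ(4163) = 3960


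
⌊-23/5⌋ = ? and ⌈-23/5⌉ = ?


-23/5 = -4.6000
floor = -5
ceil = -4

floor = -5, ceil = -4


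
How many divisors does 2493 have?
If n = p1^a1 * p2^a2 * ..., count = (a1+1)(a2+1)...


2493 = 3^2 × 277^1
d(2493) = (2+1) × (1+1) = 6

6 divisors


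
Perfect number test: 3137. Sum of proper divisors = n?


Proper divisors of 3137: 1
Sum = 1 = 1

No, 3137 is not perfect (1 ≠ 3137)


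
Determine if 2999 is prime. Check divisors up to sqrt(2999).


Check divisors up to sqrt(2999) = 54.7631
No divisors found.
2999 is prime.

Yes, 2999 is prime
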